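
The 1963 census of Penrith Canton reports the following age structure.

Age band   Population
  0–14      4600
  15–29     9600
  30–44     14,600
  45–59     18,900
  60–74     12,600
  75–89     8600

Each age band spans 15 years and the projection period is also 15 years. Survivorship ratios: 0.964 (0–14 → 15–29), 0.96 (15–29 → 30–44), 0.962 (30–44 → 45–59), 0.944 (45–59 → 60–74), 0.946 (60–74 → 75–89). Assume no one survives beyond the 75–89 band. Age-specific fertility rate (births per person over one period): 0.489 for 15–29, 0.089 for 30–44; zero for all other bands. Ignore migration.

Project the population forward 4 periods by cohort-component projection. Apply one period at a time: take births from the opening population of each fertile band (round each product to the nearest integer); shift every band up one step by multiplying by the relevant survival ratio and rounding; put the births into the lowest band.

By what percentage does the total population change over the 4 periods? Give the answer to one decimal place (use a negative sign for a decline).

Numbering the groups 1..6 from youngest to oldest:
Period 1:
Births: 9600 × 0.489 = 4694  |  14600 × 0.089 = 1299 ⇒ total 5993
Group 2: 4600 × 0.964 = 4434
Group 3: 9600 × 0.96 = 9216
Group 4: 14600 × 0.962 = 14045
Group 5: 18900 × 0.944 = 17842
Group 6: 12600 × 0.946 = 11920
Population now: 0–14=5993, 15–29=4434, 30–44=9216, 45–59=14045, 60–74=17842, 75–89=11920
Period 2:
Births: 4434 × 0.489 = 2168  |  9216 × 0.089 = 820 ⇒ total 2988
Group 2: 5993 × 0.964 = 5777
Group 3: 4434 × 0.96 = 4257
Group 4: 9216 × 0.962 = 8866
Group 5: 14045 × 0.944 = 13258
Group 6: 17842 × 0.946 = 16879
Population now: 0–14=2988, 15–29=5777, 30–44=4257, 45–59=8866, 60–74=13258, 75–89=16879
Period 3:
Births: 5777 × 0.489 = 2825  |  4257 × 0.089 = 379 ⇒ total 3204
Group 2: 2988 × 0.964 = 2880
Group 3: 5777 × 0.96 = 5546
Group 4: 4257 × 0.962 = 4095
Group 5: 8866 × 0.944 = 8370
Group 6: 13258 × 0.946 = 12542
Population now: 0–14=3204, 15–29=2880, 30–44=5546, 45–59=4095, 60–74=8370, 75–89=12542
Period 4:
Births: 2880 × 0.489 = 1408  |  5546 × 0.089 = 494 ⇒ total 1902
Group 2: 3204 × 0.964 = 3089
Group 3: 2880 × 0.96 = 2765
Group 4: 5546 × 0.962 = 5335
Group 5: 4095 × 0.944 = 3866
Group 6: 8370 × 0.946 = 7918
Population now: 0–14=1902, 15–29=3089, 30–44=2765, 45–59=5335, 60–74=3866, 75–89=7918
Total: 68900 → 24875; change = -44025; percentage change = -63.9%

-63.9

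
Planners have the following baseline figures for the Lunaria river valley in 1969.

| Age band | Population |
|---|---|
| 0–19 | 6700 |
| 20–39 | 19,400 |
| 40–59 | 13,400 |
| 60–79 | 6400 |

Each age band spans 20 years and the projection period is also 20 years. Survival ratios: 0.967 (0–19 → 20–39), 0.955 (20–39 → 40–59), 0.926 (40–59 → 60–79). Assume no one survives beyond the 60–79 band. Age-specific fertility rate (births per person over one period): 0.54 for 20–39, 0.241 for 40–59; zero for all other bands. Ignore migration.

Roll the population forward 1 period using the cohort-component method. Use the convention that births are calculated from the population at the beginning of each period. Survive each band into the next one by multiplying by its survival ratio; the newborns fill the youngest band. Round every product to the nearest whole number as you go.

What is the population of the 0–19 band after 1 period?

13705

Period 1:
Births: 19400 * 0.54 = 10476 ; 13400 * 0.241 = 3229 — total 13705
20–39: 6700 * 0.967 = 6479
40–59: 19400 * 0.955 = 18527
60–79: 13400 * 0.926 = 12408
Population now: 0–19=13705, 20–39=6479, 40–59=18527, 60–79=12408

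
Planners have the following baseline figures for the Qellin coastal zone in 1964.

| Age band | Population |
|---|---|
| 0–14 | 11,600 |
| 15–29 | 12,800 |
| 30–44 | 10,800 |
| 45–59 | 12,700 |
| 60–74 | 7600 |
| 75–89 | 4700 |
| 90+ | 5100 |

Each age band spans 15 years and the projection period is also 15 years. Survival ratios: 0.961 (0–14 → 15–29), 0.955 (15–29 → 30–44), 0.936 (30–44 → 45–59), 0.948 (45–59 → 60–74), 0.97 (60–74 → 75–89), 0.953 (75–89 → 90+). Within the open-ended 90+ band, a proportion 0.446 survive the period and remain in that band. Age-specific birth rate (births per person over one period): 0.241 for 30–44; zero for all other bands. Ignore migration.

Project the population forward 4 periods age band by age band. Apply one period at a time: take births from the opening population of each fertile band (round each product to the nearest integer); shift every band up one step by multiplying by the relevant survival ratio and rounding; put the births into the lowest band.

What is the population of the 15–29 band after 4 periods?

Let group 1 be 0–14 through group 7 = 90+.
— Period 1 —
Births: 10800 × 0.241 = 2603
Group 2: 11600 × 0.961 = 11148
Group 3: 12800 × 0.955 = 12224
Group 4: 10800 × 0.936 = 10109
Group 5: 12700 × 0.948 = 12040
Group 6: 7600 × 0.97 = 7372
Group 7: 4700 × 0.953 + 5100 × 0.446 = 4479 + 2275 = 6754
End of period: [2603, 11148, 12224, 10109, 12040, 7372, 6754]
— Period 2 —
Births: 12224 × 0.241 = 2946
Group 2: 2603 × 0.961 = 2501
Group 3: 11148 × 0.955 = 10646
Group 4: 12224 × 0.936 = 11442
Group 5: 10109 × 0.948 = 9583
Group 6: 12040 × 0.97 = 11679
Group 7: 7372 × 0.953 + 6754 × 0.446 = 7026 + 3012 = 10038
End of period: [2946, 2501, 10646, 11442, 9583, 11679, 10038]
— Period 3 —
Births: 10646 × 0.241 = 2566
Group 2: 2946 × 0.961 = 2831
Group 3: 2501 × 0.955 = 2388
Group 4: 10646 × 0.936 = 9965
Group 5: 11442 × 0.948 = 10847
Group 6: 9583 × 0.97 = 9296
Group 7: 11679 × 0.953 + 10038 × 0.446 = 11130 + 4477 = 15607
End of period: [2566, 2831, 2388, 9965, 10847, 9296, 15607]
— Period 4 —
Births: 2388 × 0.241 = 576
Group 2: 2566 × 0.961 = 2466
Group 3: 2831 × 0.955 = 2704
Group 4: 2388 × 0.936 = 2235
Group 5: 9965 × 0.948 = 9447
Group 6: 10847 × 0.97 = 10522
Group 7: 9296 × 0.953 + 15607 × 0.446 = 8859 + 6961 = 15820
End of period: [576, 2466, 2704, 2235, 9447, 10522, 15820]

2466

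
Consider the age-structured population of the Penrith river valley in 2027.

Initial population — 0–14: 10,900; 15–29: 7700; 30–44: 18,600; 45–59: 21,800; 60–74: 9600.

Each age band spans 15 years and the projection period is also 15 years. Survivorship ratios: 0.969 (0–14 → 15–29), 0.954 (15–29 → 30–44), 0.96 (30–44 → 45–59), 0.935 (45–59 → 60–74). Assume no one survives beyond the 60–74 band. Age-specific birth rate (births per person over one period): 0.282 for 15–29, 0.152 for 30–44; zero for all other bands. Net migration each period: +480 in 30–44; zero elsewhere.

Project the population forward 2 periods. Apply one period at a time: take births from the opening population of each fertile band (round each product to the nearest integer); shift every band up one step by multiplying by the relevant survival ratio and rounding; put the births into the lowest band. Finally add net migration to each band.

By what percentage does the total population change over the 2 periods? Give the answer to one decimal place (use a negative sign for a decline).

-36.2

Numbering the bands 1..5 from youngest to oldest:
After projecting period 1:
Births: 7700 × 0.282 = 2171  |  18600 × 0.152 = 2827 → 4998
Band 2: 10900 × 0.969 = 10562
Band 3: 7700 × 0.954 = 7346
Band 4: 18600 × 0.96 = 17856
Band 5: 21800 × 0.935 = 20383
Net migration: Band 3 + 480 → 7826
End of period: [4998, 10562, 7826, 17856, 20383]
After projecting period 2:
Births: 10562 × 0.282 = 2978  |  7826 × 0.152 = 1190 → 4168
Band 2: 4998 × 0.969 = 4843
Band 3: 10562 × 0.954 = 10076
Band 4: 7826 × 0.96 = 7513
Band 5: 17856 × 0.935 = 16695
Net migration: Band 3 + 480 → 10556
End of period: [4168, 4843, 10556, 7513, 16695]
Total: 68600 → 43775; change = -24825; percentage change = -36.2%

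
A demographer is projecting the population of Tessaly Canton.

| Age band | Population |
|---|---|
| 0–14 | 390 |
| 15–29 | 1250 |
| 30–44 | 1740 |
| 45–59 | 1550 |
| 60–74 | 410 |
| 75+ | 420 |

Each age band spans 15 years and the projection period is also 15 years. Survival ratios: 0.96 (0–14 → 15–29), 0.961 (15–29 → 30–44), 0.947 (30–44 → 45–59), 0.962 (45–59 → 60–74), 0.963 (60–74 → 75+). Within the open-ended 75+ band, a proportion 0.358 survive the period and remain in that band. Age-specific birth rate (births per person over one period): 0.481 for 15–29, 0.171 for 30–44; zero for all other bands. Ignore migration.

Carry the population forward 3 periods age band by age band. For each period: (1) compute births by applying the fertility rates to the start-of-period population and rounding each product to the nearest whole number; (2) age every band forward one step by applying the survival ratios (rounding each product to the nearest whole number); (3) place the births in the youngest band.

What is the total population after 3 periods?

5219

[period 1]
Births: 1250 × 0.481 = 601, 1740 × 0.171 = 298 → 899
15–29: 390 × 0.96 = 374
30–44: 1250 × 0.961 = 1201
45–59: 1740 × 0.947 = 1648
60–74: 1550 × 0.962 = 1491
75+: 410 × 0.963 + 420 × 0.358 = 395 + 150 = 545
End of period: [899, 374, 1201, 1648, 1491, 545]
[period 2]
Births: 374 × 0.481 = 180, 1201 × 0.171 = 205 → 385
15–29: 899 × 0.96 = 863
30–44: 374 × 0.961 = 359
45–59: 1201 × 0.947 = 1137
60–74: 1648 × 0.962 = 1585
75+: 1491 × 0.963 + 545 × 0.358 = 1436 + 195 = 1631
End of period: [385, 863, 359, 1137, 1585, 1631]
[period 3]
Births: 863 × 0.481 = 415, 359 × 0.171 = 61 → 476
15–29: 385 × 0.96 = 370
30–44: 863 × 0.961 = 829
45–59: 359 × 0.947 = 340
60–74: 1137 × 0.962 = 1094
75+: 1585 × 0.963 + 1631 × 0.358 = 1526 + 584 = 2110
End of period: [476, 370, 829, 340, 1094, 2110]
Total after period 3: 476 + 370 + 829 + 340 + 1094 + 2110 = 5219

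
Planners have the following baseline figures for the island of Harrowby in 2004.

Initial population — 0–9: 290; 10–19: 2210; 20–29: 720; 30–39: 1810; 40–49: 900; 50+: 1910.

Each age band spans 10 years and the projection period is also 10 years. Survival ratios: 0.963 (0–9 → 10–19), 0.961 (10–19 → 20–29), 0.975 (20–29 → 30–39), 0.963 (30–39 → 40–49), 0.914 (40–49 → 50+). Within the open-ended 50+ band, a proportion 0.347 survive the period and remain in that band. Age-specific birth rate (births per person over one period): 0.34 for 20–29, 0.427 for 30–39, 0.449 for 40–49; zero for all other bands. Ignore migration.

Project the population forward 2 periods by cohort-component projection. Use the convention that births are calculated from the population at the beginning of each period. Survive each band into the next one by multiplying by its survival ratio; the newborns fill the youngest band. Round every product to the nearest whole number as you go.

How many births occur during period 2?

1805

Period 1:
Births: 720 * 0.34 = 245, 1810 * 0.427 = 773, 900 * 0.449 = 404 → 1422
10–19: 290 * 0.963 = 279
20–29: 2210 * 0.961 = 2124
30–39: 720 * 0.975 = 702
40–49: 1810 * 0.963 = 1743
50+: 900 * 0.914 + 1910 * 0.347 = 823 + 663 = 1486
Giving 1422 / 279 / 2124 / 702 / 1743 / 1486.
Period 2:
Births: 2124 * 0.34 = 722, 702 * 0.427 = 300, 1743 * 0.449 = 783 → 1805
10–19: 1422 * 0.963 = 1369
20–29: 279 * 0.961 = 268
30–39: 2124 * 0.975 = 2071
40–49: 702 * 0.963 = 676
50+: 1743 * 0.914 + 1486 * 0.347 = 1593 + 516 = 2109
Giving 1805 / 1369 / 268 / 2071 / 676 / 2109.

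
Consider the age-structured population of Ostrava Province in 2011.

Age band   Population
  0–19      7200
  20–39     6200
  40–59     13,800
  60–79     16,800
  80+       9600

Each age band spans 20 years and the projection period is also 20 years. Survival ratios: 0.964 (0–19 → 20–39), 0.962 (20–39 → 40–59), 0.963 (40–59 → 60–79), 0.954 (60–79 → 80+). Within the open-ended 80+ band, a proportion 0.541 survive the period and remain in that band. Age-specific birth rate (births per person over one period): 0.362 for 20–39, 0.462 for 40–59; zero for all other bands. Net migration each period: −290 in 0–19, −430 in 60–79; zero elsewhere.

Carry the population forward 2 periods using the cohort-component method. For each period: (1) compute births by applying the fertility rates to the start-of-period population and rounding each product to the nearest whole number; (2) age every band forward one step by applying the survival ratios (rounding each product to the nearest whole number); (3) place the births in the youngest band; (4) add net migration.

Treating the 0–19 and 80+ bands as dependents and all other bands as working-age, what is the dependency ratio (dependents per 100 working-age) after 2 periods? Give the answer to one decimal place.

143.5

[period 1]
Births: 6200 × 0.362 = 2244  |  13800 × 0.462 = 6376 → total 8620
20–39: 7200 × 0.964 = 6941
40–59: 6200 × 0.962 = 5964
60–79: 13800 × 0.963 = 13289
80+: 16800 × 0.954 + 9600 × 0.541 = 16027 + 5194 = 21221
Net migration: 0–19 − 290 → 8330; 60–79 − 430 → 12859
→ [8330, 6941, 5964, 12859, 21221]
[period 2]
Births: 6941 × 0.362 = 2513  |  5964 × 0.462 = 2755 → total 5268
20–39: 8330 × 0.964 = 8030
40–59: 6941 × 0.962 = 6677
60–79: 5964 × 0.963 = 5743
80+: 12859 × 0.954 + 21221 × 0.541 = 12267 + 11481 = 23748
Net migration: 0–19 − 290 → 4978; 60–79 − 430 → 5313
→ [4978, 8030, 6677, 5313, 23748]
Dependents (band 0–19 + band 80+) = 4978 + 23748 = 28726; working-age = 20020; ratio = 28726/20020 × 100 = 143.5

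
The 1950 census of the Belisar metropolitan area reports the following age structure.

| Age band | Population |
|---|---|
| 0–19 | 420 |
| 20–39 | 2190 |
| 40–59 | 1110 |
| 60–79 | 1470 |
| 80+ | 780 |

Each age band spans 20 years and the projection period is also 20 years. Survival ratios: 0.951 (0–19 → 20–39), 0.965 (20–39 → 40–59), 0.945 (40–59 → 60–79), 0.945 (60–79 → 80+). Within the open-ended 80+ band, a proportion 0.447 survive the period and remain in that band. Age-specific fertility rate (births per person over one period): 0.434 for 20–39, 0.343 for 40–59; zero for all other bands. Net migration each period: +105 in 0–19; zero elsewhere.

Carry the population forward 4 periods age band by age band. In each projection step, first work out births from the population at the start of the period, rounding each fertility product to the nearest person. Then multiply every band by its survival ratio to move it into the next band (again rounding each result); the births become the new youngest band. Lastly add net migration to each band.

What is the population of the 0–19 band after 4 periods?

971

Call the groups 1 to 5, youngest first.
After projecting period 1:
Births: 2190 × 0.434 = 950  |  1110 × 0.343 = 381 — total 1331
Group 2: 420 × 0.951 = 399
Group 3: 2190 × 0.965 = 2113
Group 4: 1110 × 0.945 = 1049
Group 5: 1470 × 0.945 + 780 × 0.447 = 1389 + 349 = 1738
Net migration: Group 1 + 105 → 1436
→ [1436, 399, 2113, 1049, 1738]
After projecting period 2:
Births: 399 × 0.434 = 173  |  2113 × 0.343 = 725 — total 898
Group 2: 1436 × 0.951 = 1366
Group 3: 399 × 0.965 = 385
Group 4: 2113 × 0.945 = 1997
Group 5: 1049 × 0.945 + 1738 × 0.447 = 991 + 777 = 1768
Net migration: Group 1 + 105 → 1003
→ [1003, 1366, 385, 1997, 1768]
After projecting period 3:
Births: 1366 × 0.434 = 593  |  385 × 0.343 = 132 — total 725
Group 2: 1003 × 0.951 = 954
Group 3: 1366 × 0.965 = 1318
Group 4: 385 × 0.945 = 364
Group 5: 1997 × 0.945 + 1768 × 0.447 = 1887 + 790 = 2677
Net migration: Group 1 + 105 → 830
→ [830, 954, 1318, 364, 2677]
After projecting period 4:
Births: 954 × 0.434 = 414  |  1318 × 0.343 = 452 — total 866
Group 2: 830 × 0.951 = 789
Group 3: 954 × 0.965 = 921
Group 4: 1318 × 0.945 = 1246
Group 5: 364 × 0.945 + 2677 × 0.447 = 344 + 1197 = 1541
Net migration: Group 1 + 105 → 971
→ [971, 789, 921, 1246, 1541]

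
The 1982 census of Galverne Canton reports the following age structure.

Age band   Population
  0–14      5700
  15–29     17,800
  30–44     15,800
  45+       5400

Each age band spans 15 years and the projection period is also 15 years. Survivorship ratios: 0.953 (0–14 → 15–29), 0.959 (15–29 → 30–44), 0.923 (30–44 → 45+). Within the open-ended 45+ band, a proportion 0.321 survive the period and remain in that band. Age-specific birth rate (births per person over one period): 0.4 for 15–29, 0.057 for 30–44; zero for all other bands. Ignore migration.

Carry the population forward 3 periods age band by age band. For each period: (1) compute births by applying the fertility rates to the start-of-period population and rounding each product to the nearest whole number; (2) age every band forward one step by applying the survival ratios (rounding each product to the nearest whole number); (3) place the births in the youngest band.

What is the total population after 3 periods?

25231

Period 1:
Births: 17800 × 0.4 = 7120 ; 15800 × 0.057 = 901 → total 8021
15–29: 5700 × 0.953 = 5432
30–44: 17800 × 0.959 = 17070
45+: 15800 × 0.923 + 5400 × 0.321 = 14583 + 1733 = 16316
Giving 8021 / 5432 / 17070 / 16316.
Period 2:
Births: 5432 × 0.4 = 2173 ; 17070 × 0.057 = 973 → total 3146
15–29: 8021 × 0.953 = 7644
30–44: 5432 × 0.959 = 5209
45+: 17070 × 0.923 + 16316 × 0.321 = 15756 + 5237 = 20993
Giving 3146 / 7644 / 5209 / 20993.
Period 3:
Births: 7644 × 0.4 = 3058 ; 5209 × 0.057 = 297 → total 3355
15–29: 3146 × 0.953 = 2998
30–44: 7644 × 0.959 = 7331
45+: 5209 × 0.923 + 20993 × 0.321 = 4808 + 6739 = 11547
Giving 3355 / 2998 / 7331 / 11547.
Total after period 3: 3355 + 2998 + 7331 + 11547 = 25231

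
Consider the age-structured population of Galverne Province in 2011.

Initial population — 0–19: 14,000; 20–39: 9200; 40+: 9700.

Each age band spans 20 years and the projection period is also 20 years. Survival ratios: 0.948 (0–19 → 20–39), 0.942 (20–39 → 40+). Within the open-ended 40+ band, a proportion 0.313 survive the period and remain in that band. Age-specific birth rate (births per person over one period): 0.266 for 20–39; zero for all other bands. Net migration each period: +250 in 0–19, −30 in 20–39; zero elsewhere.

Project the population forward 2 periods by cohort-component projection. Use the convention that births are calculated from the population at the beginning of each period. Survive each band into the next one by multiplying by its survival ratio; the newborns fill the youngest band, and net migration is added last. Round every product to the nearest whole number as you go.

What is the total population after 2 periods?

— Period 1 —
Births: 9200 × 0.266 = 2447
20–39: 14000 × 0.948 = 13272
40+: 9200 × 0.942 + 9700 × 0.313 = 8666 + 3036 = 11702
Net migration: 0–19 + 250 → 2697; 20–39 − 30 → 13242
Giving 2697 / 13242 / 11702.
— Period 2 —
Births: 13242 × 0.266 = 3522
20–39: 2697 × 0.948 = 2557
40+: 13242 × 0.942 + 11702 × 0.313 = 12474 + 3663 = 16137
Net migration: 0–19 + 250 → 3772; 20–39 − 30 → 2527
Giving 3772 / 2527 / 16137.
Total after period 2: 3772 + 2527 + 16137 = 22436

22436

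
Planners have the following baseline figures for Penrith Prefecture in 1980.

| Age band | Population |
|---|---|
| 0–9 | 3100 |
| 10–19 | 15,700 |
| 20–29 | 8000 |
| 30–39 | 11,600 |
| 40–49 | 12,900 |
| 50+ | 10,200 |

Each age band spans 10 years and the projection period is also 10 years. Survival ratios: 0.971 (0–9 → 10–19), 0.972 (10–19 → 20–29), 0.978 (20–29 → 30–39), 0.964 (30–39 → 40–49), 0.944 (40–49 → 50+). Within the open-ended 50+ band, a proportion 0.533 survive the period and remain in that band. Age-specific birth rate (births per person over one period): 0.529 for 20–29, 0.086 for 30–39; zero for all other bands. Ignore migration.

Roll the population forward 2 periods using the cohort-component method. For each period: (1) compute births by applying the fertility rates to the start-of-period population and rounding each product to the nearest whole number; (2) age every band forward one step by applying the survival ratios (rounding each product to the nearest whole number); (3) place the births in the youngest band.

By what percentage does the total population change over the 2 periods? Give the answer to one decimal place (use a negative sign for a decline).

-3.8

— Period 1 —
Births: 8000 × 0.529 = 4232  |  11600 × 0.086 = 998 → total 5230
10–19: 3100 × 0.971 = 3010
20–29: 15700 × 0.972 = 15260
30–39: 8000 × 0.978 = 7824
40–49: 11600 × 0.964 = 11182
50+: 12900 × 0.944 + 10200 × 0.533 = 12178 + 5437 = 17615
End of period: [5230, 3010, 15260, 7824, 11182, 17615]
— Period 2 —
Births: 15260 × 0.529 = 8073  |  7824 × 0.086 = 673 → total 8746
10–19: 5230 × 0.971 = 5078
20–29: 3010 × 0.972 = 2926
30–39: 15260 × 0.978 = 14924
40–49: 7824 × 0.964 = 7542
50+: 11182 × 0.944 + 17615 × 0.533 = 10556 + 9389 = 19945
End of period: [8746, 5078, 2926, 14924, 7542, 19945]
Total: 61500 → 59161; change = -2339; percentage change = -3.8%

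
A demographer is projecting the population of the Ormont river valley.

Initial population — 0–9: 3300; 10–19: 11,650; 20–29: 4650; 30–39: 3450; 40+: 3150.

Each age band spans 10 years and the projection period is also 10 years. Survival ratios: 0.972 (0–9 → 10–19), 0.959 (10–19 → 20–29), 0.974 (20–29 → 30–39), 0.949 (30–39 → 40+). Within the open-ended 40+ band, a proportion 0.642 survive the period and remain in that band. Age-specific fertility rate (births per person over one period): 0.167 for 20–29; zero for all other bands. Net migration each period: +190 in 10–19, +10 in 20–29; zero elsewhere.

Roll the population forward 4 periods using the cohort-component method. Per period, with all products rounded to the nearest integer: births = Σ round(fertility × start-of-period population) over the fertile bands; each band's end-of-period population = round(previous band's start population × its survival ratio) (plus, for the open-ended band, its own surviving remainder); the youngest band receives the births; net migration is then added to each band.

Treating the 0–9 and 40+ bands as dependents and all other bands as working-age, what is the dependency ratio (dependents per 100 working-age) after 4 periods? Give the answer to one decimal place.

366.1

(Bands numbered youngest = 1 to oldest = 5.)
— Period 1 —
Births: 4650 × 0.167 = 777
Band 2: 3300 × 0.972 = 3208
Band 3: 11650 × 0.959 = 11172
Band 4: 4650 × 0.974 = 4529
Band 5: 3450 × 0.949 + 3150 × 0.642 = 3274 + 2022 = 5296
Net migration: Band 2 + 190 → 3398; Band 3 + 10 → 11182
Giving 777 / 3398 / 11182 / 4529 / 5296.
— Period 2 —
Births: 11182 × 0.167 = 1867
Band 2: 777 × 0.972 = 755
Band 3: 3398 × 0.959 = 3259
Band 4: 11182 × 0.974 = 10891
Band 5: 4529 × 0.949 + 5296 × 0.642 = 4298 + 3400 = 7698
Net migration: Band 2 + 190 → 945; Band 3 + 10 → 3269
Giving 1867 / 945 / 3269 / 10891 / 7698.
— Period 3 —
Births: 3269 × 0.167 = 546
Band 2: 1867 × 0.972 = 1815
Band 3: 945 × 0.959 = 906
Band 4: 3269 × 0.974 = 3184
Band 5: 10891 × 0.949 + 7698 × 0.642 = 10336 + 4942 = 15278
Net migration: Band 2 + 190 → 2005; Band 3 + 10 → 916
Giving 546 / 2005 / 916 / 3184 / 15278.
— Period 4 —
Births: 916 × 0.167 = 153
Band 2: 546 × 0.972 = 531
Band 3: 2005 × 0.959 = 1923
Band 4: 916 × 0.974 = 892
Band 5: 3184 × 0.949 + 15278 × 0.642 = 3022 + 9808 = 12830
Net migration: Band 2 + 190 → 721; Band 3 + 10 → 1933
Giving 153 / 721 / 1933 / 892 / 12830.
Dependents (band 0–9 + band 40+) = 153 + 12830 = 12983; working-age = 3546; ratio = 12983/3546 × 100 = 366.1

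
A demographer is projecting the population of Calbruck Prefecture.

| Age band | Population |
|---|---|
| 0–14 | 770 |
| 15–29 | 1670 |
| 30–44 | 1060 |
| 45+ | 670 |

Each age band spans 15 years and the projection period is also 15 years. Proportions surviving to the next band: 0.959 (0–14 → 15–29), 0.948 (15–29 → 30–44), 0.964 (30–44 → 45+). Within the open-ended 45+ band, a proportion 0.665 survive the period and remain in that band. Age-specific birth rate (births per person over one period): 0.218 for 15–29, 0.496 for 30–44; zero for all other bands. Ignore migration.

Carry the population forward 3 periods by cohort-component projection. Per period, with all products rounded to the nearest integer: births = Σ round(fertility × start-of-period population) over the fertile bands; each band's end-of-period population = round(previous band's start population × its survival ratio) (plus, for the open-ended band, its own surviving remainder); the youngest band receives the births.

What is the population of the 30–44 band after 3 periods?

810

Let band 1 be 0–14 through band 4 = 45+.
— Period 1 —
Births: 1670 * 0.218 = 364, 1060 * 0.496 = 526 ⇒ total 890
Band 2: 770 * 0.959 = 738
Band 3: 1670 * 0.948 = 1583
Band 4: 1060 * 0.964 + 670 * 0.665 = 1022 + 446 = 1468
Population now: 0–14=890, 15–29=738, 30–44=1583, 45+=1468
— Period 2 —
Births: 738 * 0.218 = 161, 1583 * 0.496 = 785 ⇒ total 946
Band 2: 890 * 0.959 = 854
Band 3: 738 * 0.948 = 700
Band 4: 1583 * 0.964 + 1468 * 0.665 = 1526 + 976 = 2502
Population now: 0–14=946, 15–29=854, 30–44=700, 45+=2502
— Period 3 —
Births: 854 * 0.218 = 186, 700 * 0.496 = 347 ⇒ total 533
Band 2: 946 * 0.959 = 907
Band 3: 854 * 0.948 = 810
Band 4: 700 * 0.964 + 2502 * 0.665 = 675 + 1664 = 2339
Population now: 0–14=533, 15–29=907, 30–44=810, 45+=2339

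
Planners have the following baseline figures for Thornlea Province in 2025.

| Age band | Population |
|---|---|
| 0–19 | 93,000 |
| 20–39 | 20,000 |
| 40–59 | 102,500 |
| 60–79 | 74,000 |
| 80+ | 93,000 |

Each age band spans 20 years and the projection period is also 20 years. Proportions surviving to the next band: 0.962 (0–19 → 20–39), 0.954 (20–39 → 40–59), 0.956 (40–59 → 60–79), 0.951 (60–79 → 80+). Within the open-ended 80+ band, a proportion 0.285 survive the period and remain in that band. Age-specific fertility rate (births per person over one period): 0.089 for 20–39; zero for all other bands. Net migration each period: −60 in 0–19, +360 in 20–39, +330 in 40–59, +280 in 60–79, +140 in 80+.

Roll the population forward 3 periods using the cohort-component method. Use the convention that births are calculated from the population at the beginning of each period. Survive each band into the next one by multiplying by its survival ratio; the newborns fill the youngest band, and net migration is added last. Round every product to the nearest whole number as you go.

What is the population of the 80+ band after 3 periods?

52608

Numbering the bands 1..5 from youngest to oldest:
Period 1.
Births: 20000 × 0.089 = 1780
Band 2: 93000 × 0.962 = 89466
Band 3: 20000 × 0.954 = 19080
Band 4: 102500 × 0.956 = 97990
Band 5: 74000 × 0.951 + 93000 × 0.285 = 70374 + 26505 = 96879
Net migration: Band 1 − 60 → 1720; Band 2 + 360 → 89826; Band 3 + 330 → 19410; Band 4 + 280 → 98270; Band 5 + 140 → 97019
End of period: [1720, 89826, 19410, 98270, 97019]
Period 2.
Births: 89826 × 0.089 = 7995
Band 2: 1720 × 0.962 = 1655
Band 3: 89826 × 0.954 = 85694
Band 4: 19410 × 0.956 = 18556
Band 5: 98270 × 0.951 + 97019 × 0.285 = 93455 + 27650 = 121105
Net migration: Band 1 − 60 → 7935; Band 2 + 360 → 2015; Band 3 + 330 → 86024; Band 4 + 280 → 18836; Band 5 + 140 → 121245
End of period: [7935, 2015, 86024, 18836, 121245]
Period 3.
Births: 2015 × 0.089 = 179
Band 2: 7935 × 0.962 = 7633
Band 3: 2015 × 0.954 = 1922
Band 4: 86024 × 0.956 = 82239
Band 5: 18836 × 0.951 + 121245 × 0.285 = 17913 + 34555 = 52468
Net migration: Band 1 − 60 → 119; Band 2 + 360 → 7993; Band 3 + 330 → 2252; Band 4 + 280 → 82519; Band 5 + 140 → 52608
End of period: [119, 7993, 2252, 82519, 52608]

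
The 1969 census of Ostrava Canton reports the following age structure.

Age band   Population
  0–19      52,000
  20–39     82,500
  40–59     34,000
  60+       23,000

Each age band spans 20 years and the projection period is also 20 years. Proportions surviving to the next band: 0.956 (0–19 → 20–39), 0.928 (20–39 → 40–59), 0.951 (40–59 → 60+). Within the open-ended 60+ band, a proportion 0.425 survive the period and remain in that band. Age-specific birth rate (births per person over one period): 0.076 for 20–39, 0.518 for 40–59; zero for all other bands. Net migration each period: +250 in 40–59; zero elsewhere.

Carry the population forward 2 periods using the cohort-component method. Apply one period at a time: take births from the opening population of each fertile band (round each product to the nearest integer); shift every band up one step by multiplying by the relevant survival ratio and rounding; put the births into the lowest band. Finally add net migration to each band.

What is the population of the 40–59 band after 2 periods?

(Bands numbered youngest = 1 to oldest = 4.)
— Period 1 —
Births: 82500 × 0.076 = 6270  |  34000 × 0.518 = 17612 → total 23882
Band 2: 52000 × 0.956 = 49712
Band 3: 82500 × 0.928 = 76560
Band 4: 34000 × 0.951 + 23000 × 0.425 = 32334 + 9775 = 42109
Net migration: Band 3 + 250 → 76810
End of period: [23882, 49712, 76810, 42109]
— Period 2 —
Births: 49712 × 0.076 = 3778  |  76810 × 0.518 = 39788 → total 43566
Band 2: 23882 × 0.956 = 22831
Band 3: 49712 × 0.928 = 46133
Band 4: 76810 × 0.951 + 42109 × 0.425 = 73046 + 17896 = 90942
Net migration: Band 3 + 250 → 46383
End of period: [43566, 22831, 46383, 90942]

46383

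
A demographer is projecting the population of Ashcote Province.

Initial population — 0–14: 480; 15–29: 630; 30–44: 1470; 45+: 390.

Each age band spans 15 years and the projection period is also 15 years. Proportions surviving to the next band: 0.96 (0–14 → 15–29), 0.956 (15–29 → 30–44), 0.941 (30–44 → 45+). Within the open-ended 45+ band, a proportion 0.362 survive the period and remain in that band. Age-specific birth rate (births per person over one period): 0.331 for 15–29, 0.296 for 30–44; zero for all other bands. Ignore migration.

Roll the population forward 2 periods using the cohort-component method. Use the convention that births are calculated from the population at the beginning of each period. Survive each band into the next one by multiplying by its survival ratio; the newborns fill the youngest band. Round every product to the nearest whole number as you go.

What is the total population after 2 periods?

After projecting period 1:
Births: 630 × 0.331 = 209  |  1470 × 0.296 = 435 → total 644
15–29: 480 × 0.96 = 461
30–44: 630 × 0.956 = 602
45+: 1470 × 0.941 + 390 × 0.362 = 1383 + 141 = 1524
→ [644, 461, 602, 1524]
After projecting period 2:
Births: 461 × 0.331 = 153  |  602 × 0.296 = 178 → total 331
15–29: 644 × 0.96 = 618
30–44: 461 × 0.956 = 441
45+: 602 × 0.941 + 1524 × 0.362 = 566 + 552 = 1118
→ [331, 618, 441, 1118]
Total after period 2: 331 + 618 + 441 + 1118 = 2508

2508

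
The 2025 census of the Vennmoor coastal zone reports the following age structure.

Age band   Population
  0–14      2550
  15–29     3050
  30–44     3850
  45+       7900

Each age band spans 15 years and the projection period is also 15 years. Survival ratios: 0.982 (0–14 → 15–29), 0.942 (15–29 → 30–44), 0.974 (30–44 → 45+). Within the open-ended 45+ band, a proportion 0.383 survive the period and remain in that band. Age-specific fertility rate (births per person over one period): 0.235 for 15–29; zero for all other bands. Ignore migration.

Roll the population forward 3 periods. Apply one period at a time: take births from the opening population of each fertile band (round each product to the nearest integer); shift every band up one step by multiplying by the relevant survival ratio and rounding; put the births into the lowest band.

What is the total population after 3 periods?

Numbering the groups 1..4 from youngest to oldest:
Period 1.
Births: 3050 × 0.235 = 717
Group 2: 2550 × 0.982 = 2504
Group 3: 3050 × 0.942 = 2873
Group 4: 3850 × 0.974 + 7900 × 0.383 = 3750 + 3026 = 6776
Giving 717 / 2504 / 2873 / 6776.
Period 2.
Births: 2504 × 0.235 = 588
Group 2: 717 × 0.982 = 704
Group 3: 2504 × 0.942 = 2359
Group 4: 2873 × 0.974 + 6776 × 0.383 = 2798 + 2595 = 5393
Giving 588 / 704 / 2359 / 5393.
Period 3.
Births: 704 × 0.235 = 165
Group 2: 588 × 0.982 = 577
Group 3: 704 × 0.942 = 663
Group 4: 2359 × 0.974 + 5393 × 0.383 = 2298 + 2066 = 4364
Giving 165 / 577 / 663 / 4364.
Total after period 3: 165 + 577 + 663 + 4364 = 5769

5769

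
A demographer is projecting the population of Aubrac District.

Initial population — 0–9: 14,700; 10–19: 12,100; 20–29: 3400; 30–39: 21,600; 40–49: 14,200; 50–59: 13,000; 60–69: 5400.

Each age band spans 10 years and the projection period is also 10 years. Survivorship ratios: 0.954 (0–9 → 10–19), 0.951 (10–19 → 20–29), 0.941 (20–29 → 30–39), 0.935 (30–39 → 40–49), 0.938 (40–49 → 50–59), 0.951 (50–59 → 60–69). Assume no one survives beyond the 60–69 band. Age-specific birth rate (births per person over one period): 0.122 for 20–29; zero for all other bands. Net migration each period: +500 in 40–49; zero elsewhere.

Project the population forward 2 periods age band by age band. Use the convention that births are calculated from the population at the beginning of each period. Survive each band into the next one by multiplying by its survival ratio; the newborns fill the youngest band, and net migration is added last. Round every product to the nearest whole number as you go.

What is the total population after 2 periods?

Let group 1 be 0–9 through group 7 = 60–69.
After projecting period 1:
Births: 3400 * 0.122 = 415
Group 2: 14700 * 0.954 = 14024
Group 3: 12100 * 0.951 = 11507
Group 4: 3400 * 0.941 = 3199
Group 5: 21600 * 0.935 = 20196
Group 6: 14200 * 0.938 = 13320
Group 7: 13000 * 0.951 = 12363
Net migration: Group 5 + 500 → 20696
Population now: 0–9=415, 10–19=14024, 20–29=11507, 30–39=3199, 40–49=20696, 50–59=13320, 60–69=12363
After projecting period 2:
Births: 11507 * 0.122 = 1404
Group 2: 415 * 0.954 = 396
Group 3: 14024 * 0.951 = 13337
Group 4: 11507 * 0.941 = 10828
Group 5: 3199 * 0.935 = 2991
Group 6: 20696 * 0.938 = 19413
Group 7: 13320 * 0.951 = 12667
Net migration: Group 5 + 500 → 3491
Population now: 0–9=1404, 10–19=396, 20–29=13337, 30–39=10828, 40–49=3491, 50–59=19413, 60–69=12667
Total after period 2: 1404 + 396 + 13337 + 10828 + 3491 + 19413 + 12667 = 61536

61536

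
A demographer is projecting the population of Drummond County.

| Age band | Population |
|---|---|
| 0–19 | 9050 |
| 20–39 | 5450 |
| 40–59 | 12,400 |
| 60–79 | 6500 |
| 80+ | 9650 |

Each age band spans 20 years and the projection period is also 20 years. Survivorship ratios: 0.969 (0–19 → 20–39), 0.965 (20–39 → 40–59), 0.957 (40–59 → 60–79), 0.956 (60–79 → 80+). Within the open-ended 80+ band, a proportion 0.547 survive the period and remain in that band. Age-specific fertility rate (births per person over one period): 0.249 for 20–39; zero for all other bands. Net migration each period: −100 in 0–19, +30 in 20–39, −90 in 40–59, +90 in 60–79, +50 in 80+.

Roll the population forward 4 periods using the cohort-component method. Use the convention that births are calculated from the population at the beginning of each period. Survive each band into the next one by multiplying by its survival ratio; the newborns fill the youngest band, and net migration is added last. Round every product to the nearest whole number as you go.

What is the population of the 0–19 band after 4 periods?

(Groups numbered youngest = 1 to oldest = 5.)
— Period 1 —
Births: 5450 × 0.249 = 1357
Group 2: 9050 × 0.969 = 8769
Group 3: 5450 × 0.965 = 5259
Group 4: 12400 × 0.957 = 11867
Group 5: 6500 × 0.956 + 9650 × 0.547 = 6214 + 5279 = 11493
Net migration: Group 1 − 100 → 1257; Group 2 + 30 → 8799; Group 3 − 90 → 5169; Group 4 + 90 → 11957; Group 5 + 50 → 11543
Giving 1257 / 8799 / 5169 / 11957 / 11543.
— Period 2 —
Births: 8799 × 0.249 = 2191
Group 2: 1257 × 0.969 = 1218
Group 3: 8799 × 0.965 = 8491
Group 4: 5169 × 0.957 = 4947
Group 5: 11957 × 0.956 + 11543 × 0.547 = 11431 + 6314 = 17745
Net migration: Group 1 − 100 → 2091; Group 2 + 30 → 1248; Group 3 − 90 → 8401; Group 4 + 90 → 5037; Group 5 + 50 → 17795
Giving 2091 / 1248 / 8401 / 5037 / 17795.
— Period 3 —
Births: 1248 × 0.249 = 311
Group 2: 2091 × 0.969 = 2026
Group 3: 1248 × 0.965 = 1204
Group 4: 8401 × 0.957 = 8040
Group 5: 5037 × 0.956 + 17795 × 0.547 = 4815 + 9734 = 14549
Net migration: Group 1 − 100 → 211; Group 2 + 30 → 2056; Group 3 − 90 → 1114; Group 4 + 90 → 8130; Group 5 + 50 → 14599
Giving 211 / 2056 / 1114 / 8130 / 14599.
— Period 4 —
Births: 2056 × 0.249 = 512
Group 2: 211 × 0.969 = 204
Group 3: 2056 × 0.965 = 1984
Group 4: 1114 × 0.957 = 1066
Group 5: 8130 × 0.956 + 14599 × 0.547 = 7772 + 7986 = 15758
Net migration: Group 1 − 100 → 412; Group 2 + 30 → 234; Group 3 − 90 → 1894; Group 4 + 90 → 1156; Group 5 + 50 → 15808
Giving 412 / 234 / 1894 / 1156 / 15808.

412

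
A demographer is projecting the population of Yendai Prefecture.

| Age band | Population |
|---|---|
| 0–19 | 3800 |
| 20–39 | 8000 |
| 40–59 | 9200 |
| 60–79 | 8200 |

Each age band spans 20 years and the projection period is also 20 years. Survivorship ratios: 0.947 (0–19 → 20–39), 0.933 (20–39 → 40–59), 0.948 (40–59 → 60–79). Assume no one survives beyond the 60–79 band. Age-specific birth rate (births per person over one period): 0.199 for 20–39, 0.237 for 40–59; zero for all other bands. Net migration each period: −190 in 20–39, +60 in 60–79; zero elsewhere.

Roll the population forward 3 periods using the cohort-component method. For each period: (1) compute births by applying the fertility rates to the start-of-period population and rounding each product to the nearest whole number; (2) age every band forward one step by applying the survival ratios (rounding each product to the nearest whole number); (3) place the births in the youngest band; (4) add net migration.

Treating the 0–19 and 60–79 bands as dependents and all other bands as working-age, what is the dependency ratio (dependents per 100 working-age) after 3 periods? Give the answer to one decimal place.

85.3

(Groups numbered youngest = 1 to oldest = 4.)
— Period 1 —
Births: 8000 * 0.199 = 1592, 9200 * 0.237 = 2180 → 3772
Group 2: 3800 * 0.947 = 3599
Group 3: 8000 * 0.933 = 7464
Group 4: 9200 * 0.948 = 8722
Net migration: Group 2 − 190 → 3409; Group 4 + 60 → 8782
Giving 3772 / 3409 / 7464 / 8782.
— Period 2 —
Births: 3409 * 0.199 = 678, 7464 * 0.237 = 1769 → 2447
Group 2: 3772 * 0.947 = 3572
Group 3: 3409 * 0.933 = 3181
Group 4: 7464 * 0.948 = 7076
Net migration: Group 2 − 190 → 3382; Group 4 + 60 → 7136
Giving 2447 / 3382 / 3181 / 7136.
— Period 3 —
Births: 3382 * 0.199 = 673, 3181 * 0.237 = 754 → 1427
Group 2: 2447 * 0.947 = 2317
Group 3: 3382 * 0.933 = 3155
Group 4: 3181 * 0.948 = 3016
Net migration: Group 2 − 190 → 2127; Group 4 + 60 → 3076
Giving 1427 / 2127 / 3155 / 3076.
Dependents (band 0–19 + band 60–79) = 1427 + 3076 = 4503; working-age = 5282; ratio = 4503/5282 × 100 = 85.3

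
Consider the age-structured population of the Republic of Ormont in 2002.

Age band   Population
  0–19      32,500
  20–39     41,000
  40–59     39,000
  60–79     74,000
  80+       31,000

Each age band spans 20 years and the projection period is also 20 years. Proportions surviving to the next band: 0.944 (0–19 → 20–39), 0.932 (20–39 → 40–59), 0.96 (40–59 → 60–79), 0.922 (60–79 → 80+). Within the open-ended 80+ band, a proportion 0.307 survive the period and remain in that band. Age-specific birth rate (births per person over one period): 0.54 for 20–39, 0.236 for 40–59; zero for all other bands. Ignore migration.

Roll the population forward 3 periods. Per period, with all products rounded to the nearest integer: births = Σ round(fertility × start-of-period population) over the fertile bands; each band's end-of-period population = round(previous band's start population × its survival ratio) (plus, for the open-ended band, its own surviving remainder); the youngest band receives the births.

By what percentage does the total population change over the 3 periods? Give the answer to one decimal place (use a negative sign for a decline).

-29.4

Numbering the bands 1..5 from youngest to oldest:
[period 1]
Births: 41000 * 0.54 = 22140, 39000 * 0.236 = 9204 → 31344
Band 2: 32500 * 0.944 = 30680
Band 3: 41000 * 0.932 = 38212
Band 4: 39000 * 0.96 = 37440
Band 5: 74000 * 0.922 + 31000 * 0.307 = 68228 + 9517 = 77745
Population now: 0–19=31344, 20–39=30680, 40–59=38212, 60–79=37440, 80+=77745
[period 2]
Births: 30680 * 0.54 = 16567, 38212 * 0.236 = 9018 → 25585
Band 2: 31344 * 0.944 = 29589
Band 3: 30680 * 0.932 = 28594
Band 4: 38212 * 0.96 = 36684
Band 5: 37440 * 0.922 + 77745 * 0.307 = 34520 + 23868 = 58388
Population now: 0–19=25585, 20–39=29589, 40–59=28594, 60–79=36684, 80+=58388
[period 3]
Births: 29589 * 0.54 = 15978, 28594 * 0.236 = 6748 → 22726
Band 2: 25585 * 0.944 = 24152
Band 3: 29589 * 0.932 = 27577
Band 4: 28594 * 0.96 = 27450
Band 5: 36684 * 0.922 + 58388 * 0.307 = 33823 + 17925 = 51748
Population now: 0–19=22726, 20–39=24152, 40–59=27577, 60–79=27450, 80+=51748
Total: 217500 → 153653; change = -63847; percentage change = -29.4%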